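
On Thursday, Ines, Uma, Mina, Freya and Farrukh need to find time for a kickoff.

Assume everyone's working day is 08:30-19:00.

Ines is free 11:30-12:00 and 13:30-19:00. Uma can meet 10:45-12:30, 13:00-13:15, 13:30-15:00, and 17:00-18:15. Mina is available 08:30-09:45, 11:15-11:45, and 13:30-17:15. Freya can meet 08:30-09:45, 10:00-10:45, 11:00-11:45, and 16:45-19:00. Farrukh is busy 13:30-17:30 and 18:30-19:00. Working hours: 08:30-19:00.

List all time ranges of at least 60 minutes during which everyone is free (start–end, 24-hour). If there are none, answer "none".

none

Farrukh free within 08:30–19:00: 08:30–13:30, 17:30–18:30.
Ines ∩ Uma: 11:30–12:00, 13:30–15:00, 17:00–18:15.
Ines ∩ Uma ∩ Mina: 11:30–11:45, 13:30–15:00, 17:00–17:15.
Ines ∩ Uma ∩ Mina ∩ Freya: 11:30–11:45, 17:00–17:15.
Ines ∩ Uma ∩ Mina ∩ Freya ∩ Farrukh: 11:30–11:45.
Windows ≥ 60 min: (none).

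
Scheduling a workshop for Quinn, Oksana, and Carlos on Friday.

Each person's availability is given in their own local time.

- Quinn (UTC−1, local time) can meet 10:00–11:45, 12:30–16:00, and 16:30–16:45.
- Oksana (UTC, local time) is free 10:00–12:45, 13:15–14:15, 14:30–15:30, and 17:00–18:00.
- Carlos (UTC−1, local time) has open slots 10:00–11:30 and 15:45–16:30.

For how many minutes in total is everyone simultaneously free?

Quinn → UTC: 11:00–12:45, 13:30–17:00, 17:30–17:45.
Oksana → UTC: 10:00–12:45, 13:15–14:15, 14:30–15:30, 17:00–18:00.
Carlos → UTC: 11:00–12:30, 16:45–17:30.
Quinn ∩ Oksana: 11:00–12:45, 13:30–14:15, 14:30–15:30, 17:30–17:45.
Quinn ∩ Oksana ∩ Carlos: 11:00–12:30.
Total common minutes: 90.

90 minutes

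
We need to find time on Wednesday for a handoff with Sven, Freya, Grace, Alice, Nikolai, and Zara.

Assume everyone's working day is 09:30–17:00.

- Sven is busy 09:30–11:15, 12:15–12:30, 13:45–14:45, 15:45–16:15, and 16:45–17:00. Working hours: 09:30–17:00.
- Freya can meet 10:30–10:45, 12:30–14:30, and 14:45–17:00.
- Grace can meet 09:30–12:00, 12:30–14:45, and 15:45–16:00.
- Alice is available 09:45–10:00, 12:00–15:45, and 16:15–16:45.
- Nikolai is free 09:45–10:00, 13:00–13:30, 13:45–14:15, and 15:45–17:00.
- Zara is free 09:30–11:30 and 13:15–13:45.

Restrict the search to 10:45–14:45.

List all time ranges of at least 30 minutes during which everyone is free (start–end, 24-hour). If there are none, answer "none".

none

Sven free within 09:30–17:00: 11:15–12:15, 12:30–13:45, 14:45–15:45, 16:15–16:45.
Sven ∩ Freya: 12:30–13:45, 14:45–15:45, 16:15–16:45.
Sven ∩ Freya ∩ Grace: 12:30–13:45.
Sven ∩ Freya ∩ Grace ∩ Alice: 12:30–13:45.
Sven ∩ Freya ∩ Grace ∩ Alice ∩ Nikolai: 13:00–13:30.
Sven ∩ Freya ∩ Grace ∩ Alice ∩ Nikolai ∩ Zara: 13:15–13:30.
Restricted to 10:45–14:45: 13:15–13:30.
Windows ≥ 30 min: (none).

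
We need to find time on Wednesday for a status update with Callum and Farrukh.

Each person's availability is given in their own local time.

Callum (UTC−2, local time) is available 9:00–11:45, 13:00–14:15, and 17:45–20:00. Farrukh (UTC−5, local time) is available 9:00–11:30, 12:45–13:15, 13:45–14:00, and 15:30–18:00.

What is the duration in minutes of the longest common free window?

Callum → UTC: 11:00–13:45, 15:00–16:15, 19:45–22:00.
Farrukh → UTC: 14:00–16:30, 17:45–18:15, 18:45–19:00, 20:30–23:00.
Callum ∩ Farrukh: 15:00–16:15, 20:30–22:00.
Common window lengths: 75, 90 min; longest is 90.

90 minutes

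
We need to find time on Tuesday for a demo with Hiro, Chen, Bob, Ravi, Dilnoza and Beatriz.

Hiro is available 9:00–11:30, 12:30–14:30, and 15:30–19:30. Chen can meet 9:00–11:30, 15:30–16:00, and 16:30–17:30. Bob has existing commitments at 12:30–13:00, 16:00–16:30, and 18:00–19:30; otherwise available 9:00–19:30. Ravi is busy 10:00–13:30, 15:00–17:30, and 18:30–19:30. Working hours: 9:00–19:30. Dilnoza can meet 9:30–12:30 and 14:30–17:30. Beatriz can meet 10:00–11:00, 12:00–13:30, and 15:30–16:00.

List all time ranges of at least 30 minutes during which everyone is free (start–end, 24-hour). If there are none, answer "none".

Bob free within 09:00–19:30: 09:00–12:30, 13:00–16:00, 16:30–18:00.
Ravi free within 09:00–19:30: 09:00–10:00, 13:30–15:00, 17:30–18:30.
Hiro ∩ Chen: 09:00–11:30, 15:30–16:00, 16:30–17:30.
Hiro ∩ Chen ∩ Bob: 09:00–11:30, 15:30–16:00, 16:30–17:30.
Hiro ∩ Chen ∩ Bob ∩ Ravi: 09:00–10:00.
Hiro ∩ Chen ∩ Bob ∩ Ravi ∩ Dilnoza: 09:30–10:00.
Hiro ∩ Chen ∩ Bob ∩ Ravi ∩ Dilnoza ∩ Beatriz: (none).
Windows ≥ 30 min: (none).

none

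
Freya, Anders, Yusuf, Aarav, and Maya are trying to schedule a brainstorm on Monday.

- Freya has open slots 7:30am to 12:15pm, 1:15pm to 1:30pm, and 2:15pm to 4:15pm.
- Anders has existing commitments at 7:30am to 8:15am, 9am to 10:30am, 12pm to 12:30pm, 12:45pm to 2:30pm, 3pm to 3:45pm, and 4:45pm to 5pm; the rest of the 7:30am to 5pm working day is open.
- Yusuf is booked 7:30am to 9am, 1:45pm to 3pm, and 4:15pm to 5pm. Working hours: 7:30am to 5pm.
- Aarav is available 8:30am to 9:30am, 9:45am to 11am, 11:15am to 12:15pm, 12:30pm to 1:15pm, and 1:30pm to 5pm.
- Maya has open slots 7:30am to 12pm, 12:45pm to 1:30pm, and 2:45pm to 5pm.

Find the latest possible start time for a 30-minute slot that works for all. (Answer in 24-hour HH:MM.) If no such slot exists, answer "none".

Anders free within 07:30–17:00: 08:15–09:00, 10:30–12:00, 12:30–12:45, 14:30–15:00, 15:45–16:45.
Yusuf free within 07:30–17:00: 09:00–13:45, 15:00–16:15.
Freya ∩ Anders: 08:15–09:00, 10:30–12:00, 14:30–15:00, 15:45–16:15.
Freya ∩ Anders ∩ Yusuf: 10:30–12:00, 15:45–16:15.
Freya ∩ Anders ∩ Yusuf ∩ Aarav: 10:30–11:00, 11:15–12:00, 15:45–16:15.
Freya ∩ Anders ∩ Yusuf ∩ Aarav ∩ Maya: 10:30–11:00, 11:15–12:00, 15:45–16:15.
Windows ≥ 30 min: 10:30–11:00, 11:15–12:00, 15:45–16:15.
Latest start in the last window 15:45–16:15 is 16:15 − 30 min = 15:45.

15:45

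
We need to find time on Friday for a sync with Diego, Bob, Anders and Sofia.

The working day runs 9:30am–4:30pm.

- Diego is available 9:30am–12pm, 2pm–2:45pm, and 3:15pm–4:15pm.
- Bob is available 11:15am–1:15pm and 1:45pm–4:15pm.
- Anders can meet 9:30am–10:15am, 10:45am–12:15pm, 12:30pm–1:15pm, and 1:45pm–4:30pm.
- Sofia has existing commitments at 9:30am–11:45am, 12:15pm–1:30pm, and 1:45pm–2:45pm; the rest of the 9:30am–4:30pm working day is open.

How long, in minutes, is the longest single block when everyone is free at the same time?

Sofia free within 09:30–16:30: 11:45–12:15, 13:30–13:45, 14:45–16:30.
Diego ∩ Bob: 11:15–12:00, 14:00–14:45, 15:15–16:15.
Diego ∩ Bob ∩ Anders: 11:15–12:00, 14:00–14:45, 15:15–16:15.
Diego ∩ Bob ∩ Anders ∩ Sofia: 11:45–12:00, 15:15–16:15.
Common window lengths: 15, 60 min; longest is 60.

60 minutes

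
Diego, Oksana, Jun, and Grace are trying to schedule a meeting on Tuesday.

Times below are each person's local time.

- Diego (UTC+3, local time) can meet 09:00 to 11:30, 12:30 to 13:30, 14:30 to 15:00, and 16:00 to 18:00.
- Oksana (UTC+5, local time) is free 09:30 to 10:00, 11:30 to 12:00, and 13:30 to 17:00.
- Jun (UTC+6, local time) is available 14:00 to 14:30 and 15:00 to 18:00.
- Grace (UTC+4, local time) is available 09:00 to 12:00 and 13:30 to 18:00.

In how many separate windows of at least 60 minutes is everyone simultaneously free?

1

Diego → UTC: 06:00–08:30, 09:30–10:30, 11:30–12:00, 13:00–15:00.
Oksana → UTC: 04:30–05:00, 06:30–07:00, 08:30–12:00.
Jun → UTC: 08:00–08:30, 09:00–12:00.
Grace → UTC: 05:00–08:00, 09:30–14:00.
Diego ∩ Oksana: 06:30–07:00, 09:30–10:30, 11:30–12:00.
Diego ∩ Oksana ∩ Jun: 09:30–10:30, 11:30–12:00.
Diego ∩ Oksana ∩ Jun ∩ Grace: 09:30–10:30, 11:30–12:00.
Windows ≥ 60 min: 09:30–10:30.
That's 1 window.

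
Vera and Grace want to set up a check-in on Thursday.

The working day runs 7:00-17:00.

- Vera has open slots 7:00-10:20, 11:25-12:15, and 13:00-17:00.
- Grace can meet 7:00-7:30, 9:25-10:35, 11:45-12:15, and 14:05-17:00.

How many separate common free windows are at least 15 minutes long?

Vera ∩ Grace: 07:00–07:30, 09:25–10:20, 11:45–12:15, 14:05–17:00.
Windows ≥ 15 min: 07:00–07:30, 09:25–10:20, 11:45–12:15, 14:05–17:00.
That's 4 windows.

4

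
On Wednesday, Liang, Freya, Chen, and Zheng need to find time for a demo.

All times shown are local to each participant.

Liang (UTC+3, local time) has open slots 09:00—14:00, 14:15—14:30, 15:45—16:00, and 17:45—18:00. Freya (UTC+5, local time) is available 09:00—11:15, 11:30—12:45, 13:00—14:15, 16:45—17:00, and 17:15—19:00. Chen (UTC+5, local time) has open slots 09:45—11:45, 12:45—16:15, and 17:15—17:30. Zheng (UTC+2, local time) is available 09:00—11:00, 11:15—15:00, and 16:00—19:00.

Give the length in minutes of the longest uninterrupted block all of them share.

Liang → UTC: 06:00–11:00, 11:15–11:30, 12:45–13:00, 14:45–15:00.
Freya → UTC: 04:00–06:15, 06:30–07:45, 08:00–09:15, 11:45–12:00, 12:15–14:00.
Chen → UTC: 04:45–06:45, 07:45–11:15, 12:15–12:30.
Zheng → UTC: 07:00–09:00, 09:15–13:00, 14:00–17:00.
Liang ∩ Freya: 06:00–06:15, 06:30–07:45, 08:00–09:15, 12:45–13:00.
Liang ∩ Freya ∩ Chen: 06:00–06:15, 06:30–06:45, 08:00–09:15.
Liang ∩ Freya ∩ Chen ∩ Zheng: 08:00–09:00.
Single common window of 60 minutes.

60 minutes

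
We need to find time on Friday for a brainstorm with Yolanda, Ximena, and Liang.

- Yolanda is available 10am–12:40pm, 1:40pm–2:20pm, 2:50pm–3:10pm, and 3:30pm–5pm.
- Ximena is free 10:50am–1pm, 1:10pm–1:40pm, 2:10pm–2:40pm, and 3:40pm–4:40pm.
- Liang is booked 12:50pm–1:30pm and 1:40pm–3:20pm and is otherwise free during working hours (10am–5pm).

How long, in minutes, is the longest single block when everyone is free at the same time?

110 minutes

Liang free within 10:00–17:00: 10:00–12:50, 13:30–13:40, 15:20–17:00.
Yolanda ∩ Ximena: 10:50–12:40, 14:10–14:20, 15:40–16:40.
Yolanda ∩ Ximena ∩ Liang: 10:50–12:40, 15:40–16:40.
Common window lengths: 110, 60 min; longest is 110.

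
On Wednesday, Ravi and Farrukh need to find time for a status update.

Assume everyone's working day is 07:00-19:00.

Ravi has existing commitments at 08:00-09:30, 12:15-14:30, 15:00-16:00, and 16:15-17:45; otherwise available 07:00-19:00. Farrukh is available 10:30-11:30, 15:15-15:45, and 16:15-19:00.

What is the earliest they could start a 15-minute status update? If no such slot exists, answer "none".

Ravi free within 07:00–19:00: 07:00–08:00, 09:30–12:15, 14:30–15:00, 16:00–16:15, 17:45–19:00.
Ravi ∩ Farrukh: 10:30–11:30, 17:45–19:00.
Windows ≥ 15 min: 10:30–11:30, 17:45–19:00.
Earliest such window starts at 10:30.

10:30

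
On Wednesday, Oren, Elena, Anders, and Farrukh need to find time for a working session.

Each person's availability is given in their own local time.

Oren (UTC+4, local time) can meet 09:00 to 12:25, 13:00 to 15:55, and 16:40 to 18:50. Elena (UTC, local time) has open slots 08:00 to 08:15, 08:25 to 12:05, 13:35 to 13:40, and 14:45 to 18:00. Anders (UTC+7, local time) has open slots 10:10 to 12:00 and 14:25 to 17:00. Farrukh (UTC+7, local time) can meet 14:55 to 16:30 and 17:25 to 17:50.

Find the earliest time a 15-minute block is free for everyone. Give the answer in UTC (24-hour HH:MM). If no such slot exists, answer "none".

Oren → UTC: 05:00–08:25, 09:00–11:55, 12:40–14:50.
Elena → UTC: 08:00–08:15, 08:25–12:05, 13:35–13:40, 14:45–18:00.
Anders → UTC: 03:10–05:00, 07:25–10:00.
Farrukh → UTC: 07:55–09:30, 10:25–10:50.
Oren ∩ Elena: 08:00–08:15, 09:00–11:55, 13:35–13:40, 14:45–14:50.
Oren ∩ Elena ∩ Anders: 08:00–08:15, 09:00–10:00.
Oren ∩ Elena ∩ Anders ∩ Farrukh: 08:00–08:15, 09:00–09:30.
Windows ≥ 15 min: 08:00–08:15, 09:00–09:30.
Earliest such window starts at 08:00.

08:00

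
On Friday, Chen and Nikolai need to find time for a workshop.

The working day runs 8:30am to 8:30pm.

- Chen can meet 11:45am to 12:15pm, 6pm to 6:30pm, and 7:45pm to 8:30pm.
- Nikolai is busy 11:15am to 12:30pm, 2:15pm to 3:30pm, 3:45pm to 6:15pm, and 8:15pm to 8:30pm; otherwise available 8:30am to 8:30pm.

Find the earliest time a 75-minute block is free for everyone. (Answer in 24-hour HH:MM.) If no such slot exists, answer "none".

none

Nikolai free within 08:30–20:30: 08:30–11:15, 12:30–14:15, 15:30–15:45, 18:15–20:15.
Chen ∩ Nikolai: 18:15–18:30, 19:45–20:15.
Windows ≥ 75 min: (none).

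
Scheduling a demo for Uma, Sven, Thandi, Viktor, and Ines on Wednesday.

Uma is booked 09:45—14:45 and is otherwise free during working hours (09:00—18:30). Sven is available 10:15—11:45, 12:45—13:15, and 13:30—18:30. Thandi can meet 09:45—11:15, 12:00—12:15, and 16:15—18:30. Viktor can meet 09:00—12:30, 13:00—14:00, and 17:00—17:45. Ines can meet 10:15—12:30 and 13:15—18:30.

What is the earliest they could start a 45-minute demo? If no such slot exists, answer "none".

17:00

Uma free within 09:00–18:30: 09:00–09:45, 14:45–18:30.
Uma ∩ Sven: 14:45–18:30.
Uma ∩ Sven ∩ Thandi: 16:15–18:30.
Uma ∩ Sven ∩ Thandi ∩ Viktor: 17:00–17:45.
Uma ∩ Sven ∩ Thandi ∩ Viktor ∩ Ines: 17:00–17:45.
Windows ≥ 45 min: 17:00–17:45.
Earliest such window starts at 17:00.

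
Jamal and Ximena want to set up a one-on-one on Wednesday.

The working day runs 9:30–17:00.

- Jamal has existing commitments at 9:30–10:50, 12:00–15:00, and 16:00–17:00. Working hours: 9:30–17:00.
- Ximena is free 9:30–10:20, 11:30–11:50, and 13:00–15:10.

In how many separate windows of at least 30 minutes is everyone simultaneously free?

Jamal free within 09:30–17:00: 10:50–12:00, 15:00–16:00.
Jamal ∩ Ximena: 11:30–11:50, 15:00–15:10.
Windows ≥ 30 min: (none).
That's 0 windows.

0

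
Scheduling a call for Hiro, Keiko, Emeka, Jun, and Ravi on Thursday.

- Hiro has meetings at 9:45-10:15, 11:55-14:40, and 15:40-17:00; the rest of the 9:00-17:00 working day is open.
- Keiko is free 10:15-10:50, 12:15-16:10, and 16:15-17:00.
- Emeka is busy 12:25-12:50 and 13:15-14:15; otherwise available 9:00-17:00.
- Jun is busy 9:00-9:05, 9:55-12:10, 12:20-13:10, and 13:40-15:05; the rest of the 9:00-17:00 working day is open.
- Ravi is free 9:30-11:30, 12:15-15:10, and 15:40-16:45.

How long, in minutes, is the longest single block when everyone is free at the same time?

5 minutes

Hiro free within 09:00–17:00: 09:00–09:45, 10:15–11:55, 14:40–15:40.
Emeka free within 09:00–17:00: 09:00–12:25, 12:50–13:15, 14:15–17:00.
Jun free within 09:00–17:00: 09:05–09:55, 12:10–12:20, 13:10–13:40, 15:05–17:00.
Hiro ∩ Keiko: 10:15–10:50, 14:40–15:40.
Hiro ∩ Keiko ∩ Emeka: 10:15–10:50, 14:40–15:40.
Hiro ∩ Keiko ∩ Emeka ∩ Jun: 15:05–15:40.
Hiro ∩ Keiko ∩ Emeka ∩ Jun ∩ Ravi: 15:05–15:10.
Single common window of 5 minutes.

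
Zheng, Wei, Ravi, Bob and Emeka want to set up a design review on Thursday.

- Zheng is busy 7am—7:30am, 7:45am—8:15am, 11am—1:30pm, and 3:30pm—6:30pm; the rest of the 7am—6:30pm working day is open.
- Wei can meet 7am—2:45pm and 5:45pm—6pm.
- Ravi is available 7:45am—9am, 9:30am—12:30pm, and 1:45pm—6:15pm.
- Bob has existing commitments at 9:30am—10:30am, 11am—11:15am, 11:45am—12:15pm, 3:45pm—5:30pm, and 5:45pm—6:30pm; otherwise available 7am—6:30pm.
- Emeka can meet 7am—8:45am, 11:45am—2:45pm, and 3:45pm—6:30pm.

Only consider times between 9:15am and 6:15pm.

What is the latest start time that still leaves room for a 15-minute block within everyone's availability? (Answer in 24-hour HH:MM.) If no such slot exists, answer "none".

Zheng free within 07:00–18:30: 07:30–07:45, 08:15–11:00, 13:30–15:30.
Bob free within 07:00–18:30: 07:00–09:30, 10:30–11:00, 11:15–11:45, 12:15–15:45, 17:30–17:45.
Zheng ∩ Wei: 07:30–07:45, 08:15–11:00, 13:30–14:45.
Zheng ∩ Wei ∩ Ravi: 08:15–09:00, 09:30–11:00, 13:45–14:45.
Zheng ∩ Wei ∩ Ravi ∩ Bob: 08:15–09:00, 10:30–11:00, 13:45–14:45.
Zheng ∩ Wei ∩ Ravi ∩ Bob ∩ Emeka: 08:15–08:45, 13:45–14:45.
Restricted to 09:15–18:15: 13:45–14:45.
Windows ≥ 15 min: 13:45–14:45.
Latest start in the last window 13:45–14:45 is 14:45 − 15 min = 14:30.

14:30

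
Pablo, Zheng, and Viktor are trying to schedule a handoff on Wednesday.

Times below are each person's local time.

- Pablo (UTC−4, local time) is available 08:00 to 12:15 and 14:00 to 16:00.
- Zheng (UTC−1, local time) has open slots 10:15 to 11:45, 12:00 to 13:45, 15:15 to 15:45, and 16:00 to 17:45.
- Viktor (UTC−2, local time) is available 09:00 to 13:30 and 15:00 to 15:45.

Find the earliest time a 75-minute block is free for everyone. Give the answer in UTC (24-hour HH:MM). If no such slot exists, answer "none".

Pablo → UTC: 12:00–16:15, 18:00–20:00.
Zheng → UTC: 11:15–12:45, 13:00–14:45, 16:15–16:45, 17:00–18:45.
Viktor → UTC: 11:00–15:30, 17:00–17:45.
Pablo ∩ Zheng: 12:00–12:45, 13:00–14:45, 18:00–18:45.
Pablo ∩ Zheng ∩ Viktor: 12:00–12:45, 13:00–14:45.
Windows ≥ 75 min: 13:00–14:45.
Earliest such window starts at 13:00.

13:00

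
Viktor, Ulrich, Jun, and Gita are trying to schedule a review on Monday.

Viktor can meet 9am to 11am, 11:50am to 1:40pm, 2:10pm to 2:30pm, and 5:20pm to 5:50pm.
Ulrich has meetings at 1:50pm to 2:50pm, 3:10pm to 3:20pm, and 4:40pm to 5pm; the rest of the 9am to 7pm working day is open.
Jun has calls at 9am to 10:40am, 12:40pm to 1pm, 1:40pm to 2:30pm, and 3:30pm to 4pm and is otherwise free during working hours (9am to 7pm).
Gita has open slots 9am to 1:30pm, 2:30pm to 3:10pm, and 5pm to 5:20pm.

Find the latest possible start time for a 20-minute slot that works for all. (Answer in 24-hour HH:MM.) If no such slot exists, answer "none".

13:10

Ulrich free within 09:00–19:00: 09:00–13:50, 14:50–15:10, 15:20–16:40, 17:00–19:00.
Jun free within 09:00–19:00: 10:40–12:40, 13:00–13:40, 14:30–15:30, 16:00–19:00.
Viktor ∩ Ulrich: 09:00–11:00, 11:50–13:40, 17:20–17:50.
Viktor ∩ Ulrich ∩ Jun: 10:40–11:00, 11:50–12:40, 13:00–13:40, 17:20–17:50.
Viktor ∩ Ulrich ∩ Jun ∩ Gita: 10:40–11:00, 11:50–12:40, 13:00–13:30.
Windows ≥ 20 min: 10:40–11:00, 11:50–12:40, 13:00–13:30.
Latest start in the last window 13:00–13:30 is 13:30 − 20 min = 13:10.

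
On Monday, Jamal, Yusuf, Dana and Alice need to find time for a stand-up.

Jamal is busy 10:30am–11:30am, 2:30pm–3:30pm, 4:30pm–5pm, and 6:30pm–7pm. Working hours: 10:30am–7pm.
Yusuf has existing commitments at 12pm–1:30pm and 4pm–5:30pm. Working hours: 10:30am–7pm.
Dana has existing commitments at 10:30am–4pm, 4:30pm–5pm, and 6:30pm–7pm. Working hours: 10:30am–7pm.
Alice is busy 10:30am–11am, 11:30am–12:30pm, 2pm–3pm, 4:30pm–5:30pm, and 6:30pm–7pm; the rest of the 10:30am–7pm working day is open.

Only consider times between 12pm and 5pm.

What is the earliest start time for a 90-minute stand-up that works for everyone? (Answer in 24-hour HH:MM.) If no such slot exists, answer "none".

none

Jamal free within 10:30–19:00: 11:30–14:30, 15:30–16:30, 17:00–18:30.
Yusuf free within 10:30–19:00: 10:30–12:00, 13:30–16:00, 17:30–19:00.
Dana free within 10:30–19:00: 16:00–16:30, 17:00–18:30.
Alice free within 10:30–19:00: 11:00–11:30, 12:30–14:00, 15:00–16:30, 17:30–18:30.
Jamal ∩ Yusuf: 11:30–12:00, 13:30–14:30, 15:30–16:00, 17:30–18:30.
Jamal ∩ Yusuf ∩ Dana: 17:30–18:30.
Jamal ∩ Yusuf ∩ Dana ∩ Alice: 17:30–18:30.
Restricted to 12:00–17:00: (none).
Windows ≥ 90 min: (none).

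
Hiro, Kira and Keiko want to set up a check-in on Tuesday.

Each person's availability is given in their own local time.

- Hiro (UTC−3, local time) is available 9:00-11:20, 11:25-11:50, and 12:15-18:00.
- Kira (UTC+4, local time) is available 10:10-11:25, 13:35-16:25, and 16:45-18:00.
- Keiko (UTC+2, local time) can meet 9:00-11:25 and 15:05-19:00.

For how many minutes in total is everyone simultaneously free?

Hiro → UTC: 12:00–14:20, 14:25–14:50, 15:15–21:00.
Kira → UTC: 06:10–07:25, 09:35–12:25, 12:45–14:00.
Keiko → UTC: 07:00–09:25, 13:05–17:00.
Hiro ∩ Kira: 12:00–12:25, 12:45–14:00.
Hiro ∩ Kira ∩ Keiko: 13:05–14:00.
Total common minutes: 55.

55 minutes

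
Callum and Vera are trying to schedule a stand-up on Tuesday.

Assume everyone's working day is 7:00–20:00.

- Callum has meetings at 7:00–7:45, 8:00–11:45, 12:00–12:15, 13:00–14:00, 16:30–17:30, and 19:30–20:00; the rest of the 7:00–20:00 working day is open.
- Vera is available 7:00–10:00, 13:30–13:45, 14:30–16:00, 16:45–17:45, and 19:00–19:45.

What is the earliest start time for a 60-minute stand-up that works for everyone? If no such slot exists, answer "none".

14:30

Callum free within 07:00–20:00: 07:45–08:00, 11:45–12:00, 12:15–13:00, 14:00–16:30, 17:30–19:30.
Callum ∩ Vera: 07:45–08:00, 14:30–16:00, 17:30–17:45, 19:00–19:30.
Windows ≥ 60 min: 14:30–16:00.
Earliest such window starts at 14:30.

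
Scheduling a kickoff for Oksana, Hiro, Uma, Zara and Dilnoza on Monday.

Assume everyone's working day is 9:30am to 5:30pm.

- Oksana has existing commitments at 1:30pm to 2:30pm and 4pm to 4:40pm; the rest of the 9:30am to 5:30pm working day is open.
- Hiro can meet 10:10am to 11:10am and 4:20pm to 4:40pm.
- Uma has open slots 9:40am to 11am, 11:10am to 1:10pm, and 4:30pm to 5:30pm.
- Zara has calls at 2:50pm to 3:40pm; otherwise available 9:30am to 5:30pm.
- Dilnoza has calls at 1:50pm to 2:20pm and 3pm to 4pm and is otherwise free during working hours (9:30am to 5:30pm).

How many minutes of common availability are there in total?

Oksana free within 09:30–17:30: 09:30–13:30, 14:30–16:00, 16:40–17:30.
Zara free within 09:30–17:30: 09:30–14:50, 15:40–17:30.
Dilnoza free within 09:30–17:30: 09:30–13:50, 14:20–15:00, 16:00–17:30.
Oksana ∩ Hiro: 10:10–11:10.
Oksana ∩ Hiro ∩ Uma: 10:10–11:00.
Oksana ∩ Hiro ∩ Uma ∩ Zara: 10:10–11:00.
Oksana ∩ Hiro ∩ Uma ∩ Zara ∩ Dilnoza: 10:10–11:00.
Total common minutes: 50.

50 minutes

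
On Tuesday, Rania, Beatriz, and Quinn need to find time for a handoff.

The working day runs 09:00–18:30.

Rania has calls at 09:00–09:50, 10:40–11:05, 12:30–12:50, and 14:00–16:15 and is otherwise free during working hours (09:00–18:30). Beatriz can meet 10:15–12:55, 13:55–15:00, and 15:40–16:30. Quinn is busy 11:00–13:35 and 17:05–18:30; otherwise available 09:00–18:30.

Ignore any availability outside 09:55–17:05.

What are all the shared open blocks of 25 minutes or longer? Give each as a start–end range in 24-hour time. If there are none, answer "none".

Rania free within 09:00–18:30: 09:50–10:40, 11:05–12:30, 12:50–14:00, 16:15–18:30.
Quinn free within 09:00–18:30: 09:00–11:00, 13:35–17:05.
Rania ∩ Beatriz: 10:15–10:40, 11:05–12:30, 12:50–12:55, 13:55–14:00, 16:15–16:30.
Rania ∩ Beatriz ∩ Quinn: 10:15–10:40, 13:55–14:00, 16:15–16:30.
Restricted to 09:55–17:05: 10:15–10:40, 13:55–14:00, 16:15–16:30.
Windows ≥ 25 min: 10:15–10:40.

10:15–10:40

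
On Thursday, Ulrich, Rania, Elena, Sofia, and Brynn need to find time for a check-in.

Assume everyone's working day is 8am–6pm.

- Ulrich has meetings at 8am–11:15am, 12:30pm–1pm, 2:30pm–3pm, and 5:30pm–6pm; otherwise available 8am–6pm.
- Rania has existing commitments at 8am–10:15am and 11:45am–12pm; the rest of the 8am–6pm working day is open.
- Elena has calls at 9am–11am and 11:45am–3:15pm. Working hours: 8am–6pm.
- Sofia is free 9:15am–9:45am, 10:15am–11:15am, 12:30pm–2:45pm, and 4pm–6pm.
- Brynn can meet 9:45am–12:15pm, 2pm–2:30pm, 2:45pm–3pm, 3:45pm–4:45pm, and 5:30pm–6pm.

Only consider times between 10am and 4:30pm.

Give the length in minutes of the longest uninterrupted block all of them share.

Ulrich free within 08:00–18:00: 11:15–12:30, 13:00–14:30, 15:00–17:30.
Rania free within 08:00–18:00: 10:15–11:45, 12:00–18:00.
Elena free within 08:00–18:00: 08:00–09:00, 11:00–11:45, 15:15–18:00.
Ulrich ∩ Rania: 11:15–11:45, 12:00–12:30, 13:00–14:30, 15:00–17:30.
Ulrich ∩ Rania ∩ Elena: 11:15–11:45, 15:15–17:30.
Ulrich ∩ Rania ∩ Elena ∩ Sofia: 16:00–17:30.
Ulrich ∩ Rania ∩ Elena ∩ Sofia ∩ Brynn: 16:00–16:45.
Restricted to 10:00–16:30: 16:00–16:30.
Single common window of 30 minutes.

30 minutes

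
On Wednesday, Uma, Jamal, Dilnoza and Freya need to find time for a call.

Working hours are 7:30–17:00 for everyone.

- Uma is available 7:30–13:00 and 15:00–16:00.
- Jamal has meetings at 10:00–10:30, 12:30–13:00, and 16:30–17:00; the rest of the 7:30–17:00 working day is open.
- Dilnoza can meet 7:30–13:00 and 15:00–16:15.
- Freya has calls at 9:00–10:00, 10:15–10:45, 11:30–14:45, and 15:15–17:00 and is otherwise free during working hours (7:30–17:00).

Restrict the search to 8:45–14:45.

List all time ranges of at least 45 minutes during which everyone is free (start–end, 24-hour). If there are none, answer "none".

Jamal free within 07:30–17:00: 07:30–10:00, 10:30–12:30, 13:00–16:30.
Freya free within 07:30–17:00: 07:30–09:00, 10:00–10:15, 10:45–11:30, 14:45–15:15.
Uma ∩ Jamal: 07:30–10:00, 10:30–12:30, 15:00–16:00.
Uma ∩ Jamal ∩ Dilnoza: 07:30–10:00, 10:30–12:30, 15:00–16:00.
Uma ∩ Jamal ∩ Dilnoza ∩ Freya: 07:30–09:00, 10:45–11:30, 15:00–15:15.
Restricted to 08:45–14:45: 08:45–09:00, 10:45–11:30.
Windows ≥ 45 min: 10:45–11:30.

10:45–11:30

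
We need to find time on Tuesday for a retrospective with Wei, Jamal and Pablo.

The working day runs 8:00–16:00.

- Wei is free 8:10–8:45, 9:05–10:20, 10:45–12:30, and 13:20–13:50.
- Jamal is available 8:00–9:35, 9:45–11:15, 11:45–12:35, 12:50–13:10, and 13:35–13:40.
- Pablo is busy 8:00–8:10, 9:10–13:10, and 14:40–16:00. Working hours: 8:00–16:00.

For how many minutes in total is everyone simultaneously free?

45 minutes

Pablo free within 08:00–16:00: 08:10–09:10, 13:10–14:40.
Wei ∩ Jamal: 08:10–08:45, 09:05–09:35, 09:45–10:20, 10:45–11:15, 11:45–12:30, 13:35–13:40.
Wei ∩ Jamal ∩ Pablo: 08:10–08:45, 09:05–09:10, 13:35–13:40.
Total common minutes: 35 + 5 + 5 = 45.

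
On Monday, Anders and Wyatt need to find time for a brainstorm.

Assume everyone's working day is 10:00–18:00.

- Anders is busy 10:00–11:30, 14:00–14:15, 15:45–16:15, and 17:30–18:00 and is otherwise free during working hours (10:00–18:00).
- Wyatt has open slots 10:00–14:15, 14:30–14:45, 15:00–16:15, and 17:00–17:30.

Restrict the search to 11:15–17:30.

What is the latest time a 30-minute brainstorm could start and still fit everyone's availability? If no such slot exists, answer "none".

17:00

Anders free within 10:00–18:00: 11:30–14:00, 14:15–15:45, 16:15–17:30.
Anders ∩ Wyatt: 11:30–14:00, 14:30–14:45, 15:00–15:45, 17:00–17:30.
Restricted to 11:15–17:30: 11:30–14:00, 14:30–14:45, 15:00–15:45, 17:00–17:30.
Windows ≥ 30 min: 11:30–14:00, 15:00–15:45, 17:00–17:30.
Latest start in the last window 17:00–17:30 is 17:30 − 30 min = 17:00.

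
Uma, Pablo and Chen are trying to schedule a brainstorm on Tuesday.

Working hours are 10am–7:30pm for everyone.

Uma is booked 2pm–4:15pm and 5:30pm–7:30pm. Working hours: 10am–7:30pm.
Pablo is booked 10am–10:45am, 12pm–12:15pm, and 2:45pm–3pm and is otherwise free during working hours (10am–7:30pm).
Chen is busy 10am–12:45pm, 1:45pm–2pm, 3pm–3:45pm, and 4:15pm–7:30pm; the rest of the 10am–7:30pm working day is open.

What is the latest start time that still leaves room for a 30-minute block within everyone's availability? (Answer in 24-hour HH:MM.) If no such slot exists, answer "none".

13:15

Uma free within 10:00–19:30: 10:00–14:00, 16:15–17:30.
Pablo free within 10:00–19:30: 10:45–12:00, 12:15–14:45, 15:00–19:30.
Chen free within 10:00–19:30: 12:45–13:45, 14:00–15:00, 15:45–16:15.
Uma ∩ Pablo: 10:45–12:00, 12:15–14:00, 16:15–17:30.
Uma ∩ Pablo ∩ Chen: 12:45–13:45.
Windows ≥ 30 min: 12:45–13:45.
Latest start in the last window 12:45–13:45 is 13:45 − 30 min = 13:15.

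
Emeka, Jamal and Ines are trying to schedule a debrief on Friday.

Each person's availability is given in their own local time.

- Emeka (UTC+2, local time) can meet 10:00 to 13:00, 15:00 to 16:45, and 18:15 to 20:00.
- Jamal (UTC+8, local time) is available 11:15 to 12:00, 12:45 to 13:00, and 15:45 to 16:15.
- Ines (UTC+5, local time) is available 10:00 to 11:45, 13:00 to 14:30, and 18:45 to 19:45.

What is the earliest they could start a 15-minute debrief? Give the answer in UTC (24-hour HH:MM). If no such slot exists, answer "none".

Emeka → UTC: 08:00–11:00, 13:00–14:45, 16:15–18:00.
Jamal → UTC: 03:15–04:00, 04:45–05:00, 07:45–08:15.
Ines → UTC: 05:00–06:45, 08:00–09:30, 13:45–14:45.
Emeka ∩ Jamal: 08:00–08:15.
Emeka ∩ Jamal ∩ Ines: 08:00–08:15.
Windows ≥ 15 min: 08:00–08:15.
Earliest such window starts at 08:00.

08:00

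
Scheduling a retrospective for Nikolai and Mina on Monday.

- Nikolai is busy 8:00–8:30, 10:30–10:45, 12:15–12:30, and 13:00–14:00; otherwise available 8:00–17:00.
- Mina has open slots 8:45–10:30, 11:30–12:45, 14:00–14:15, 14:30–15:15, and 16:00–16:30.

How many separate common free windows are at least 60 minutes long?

Nikolai free within 08:00–17:00: 08:30–10:30, 10:45–12:15, 12:30–13:00, 14:00–17:00.
Nikolai ∩ Mina: 08:45–10:30, 11:30–12:15, 12:30–12:45, 14:00–14:15, 14:30–15:15, 16:00–16:30.
Windows ≥ 60 min: 08:45–10:30.
That's 1 window.

1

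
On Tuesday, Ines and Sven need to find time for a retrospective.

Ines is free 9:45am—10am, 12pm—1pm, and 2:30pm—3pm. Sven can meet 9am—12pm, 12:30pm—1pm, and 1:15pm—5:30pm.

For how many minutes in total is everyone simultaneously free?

Ines ∩ Sven: 09:45–10:00, 12:30–13:00, 14:30–15:00.
Total common minutes: 15 + 30 + 30 = 75.

75 minutes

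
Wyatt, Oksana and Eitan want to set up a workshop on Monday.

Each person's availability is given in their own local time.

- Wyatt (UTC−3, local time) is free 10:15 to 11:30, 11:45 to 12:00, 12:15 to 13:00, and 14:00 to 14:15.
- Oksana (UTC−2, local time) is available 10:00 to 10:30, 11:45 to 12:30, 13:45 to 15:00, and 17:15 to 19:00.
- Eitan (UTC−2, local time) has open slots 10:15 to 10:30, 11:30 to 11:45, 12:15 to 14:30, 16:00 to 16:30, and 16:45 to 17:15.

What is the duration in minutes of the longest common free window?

15 minutes

Wyatt → UTC: 13:15–14:30, 14:45–15:00, 15:15–16:00, 17:00–17:15.
Oksana → UTC: 12:00–12:30, 13:45–14:30, 15:45–17:00, 19:15–21:00.
Eitan → UTC: 12:15–12:30, 13:30–13:45, 14:15–16:30, 18:00–18:30, 18:45–19:15.
Wyatt ∩ Oksana: 13:45–14:30, 15:45–16:00.
Wyatt ∩ Oksana ∩ Eitan: 14:15–14:30, 15:45–16:00.
Common window lengths: 15, 15 min; longest is 15.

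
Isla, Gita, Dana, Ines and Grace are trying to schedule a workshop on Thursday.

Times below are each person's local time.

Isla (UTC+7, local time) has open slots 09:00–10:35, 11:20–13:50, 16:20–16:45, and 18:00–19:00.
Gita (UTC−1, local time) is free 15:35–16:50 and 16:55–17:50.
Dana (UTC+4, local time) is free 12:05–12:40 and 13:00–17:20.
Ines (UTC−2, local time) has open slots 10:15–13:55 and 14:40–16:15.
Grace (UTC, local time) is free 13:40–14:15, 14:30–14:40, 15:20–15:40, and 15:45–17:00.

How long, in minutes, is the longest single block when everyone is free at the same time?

Isla → UTC: 02:00–03:35, 04:20–06:50, 09:20–09:45, 11:00–12:00.
Gita → UTC: 16:35–17:50, 17:55–18:50.
Dana → UTC: 08:05–08:40, 09:00–13:20.
Ines → UTC: 12:15–15:55, 16:40–18:15.
Grace → UTC: 13:40–14:15, 14:30–14:40, 15:20–15:40, 15:45–17:00.
Isla ∩ Gita: (none).
Isla ∩ Gita ∩ Dana: (none).
Isla ∩ Gita ∩ Dana ∩ Ines: (none).
Isla ∩ Gita ∩ Dana ∩ Ines ∩ Grace: (none).
No common window.

0 minutes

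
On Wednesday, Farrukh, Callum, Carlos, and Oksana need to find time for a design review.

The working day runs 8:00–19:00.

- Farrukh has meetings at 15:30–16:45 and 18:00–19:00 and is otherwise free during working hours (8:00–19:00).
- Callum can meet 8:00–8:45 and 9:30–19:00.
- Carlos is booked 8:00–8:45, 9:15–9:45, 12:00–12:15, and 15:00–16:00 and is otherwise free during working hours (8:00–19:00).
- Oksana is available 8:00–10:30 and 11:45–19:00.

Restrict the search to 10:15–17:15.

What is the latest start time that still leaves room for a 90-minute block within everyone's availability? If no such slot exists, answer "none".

Farrukh free within 08:00–19:00: 08:00–15:30, 16:45–18:00.
Carlos free within 08:00–19:00: 08:45–09:15, 09:45–12:00, 12:15–15:00, 16:00–19:00.
Farrukh ∩ Callum: 08:00–08:45, 09:30–15:30, 16:45–18:00.
Farrukh ∩ Callum ∩ Carlos: 09:45–12:00, 12:15–15:00, 16:45–18:00.
Farrukh ∩ Callum ∩ Carlos ∩ Oksana: 09:45–10:30, 11:45–12:00, 12:15–15:00, 16:45–18:00.
Restricted to 10:15–17:15: 10:15–10:30, 11:45–12:00, 12:15–15:00, 16:45–17:15.
Windows ≥ 90 min: 12:15–15:00.
Latest start in the last window 12:15–15:00 is 15:00 − 90 min = 13:30.

13:30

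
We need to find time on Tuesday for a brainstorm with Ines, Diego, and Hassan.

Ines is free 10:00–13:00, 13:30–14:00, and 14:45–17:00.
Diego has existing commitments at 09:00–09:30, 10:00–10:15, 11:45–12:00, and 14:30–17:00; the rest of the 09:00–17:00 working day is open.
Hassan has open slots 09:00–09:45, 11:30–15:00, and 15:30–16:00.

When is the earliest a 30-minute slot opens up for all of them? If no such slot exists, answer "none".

Diego free within 09:00–17:00: 09:30–10:00, 10:15–11:45, 12:00–14:30.
Ines ∩ Diego: 10:15–11:45, 12:00–13:00, 13:30–14:00.
Ines ∩ Diego ∩ Hassan: 11:30–11:45, 12:00–13:00, 13:30–14:00.
Windows ≥ 30 min: 12:00–13:00, 13:30–14:00.
Earliest such window starts at 12:00.

12:00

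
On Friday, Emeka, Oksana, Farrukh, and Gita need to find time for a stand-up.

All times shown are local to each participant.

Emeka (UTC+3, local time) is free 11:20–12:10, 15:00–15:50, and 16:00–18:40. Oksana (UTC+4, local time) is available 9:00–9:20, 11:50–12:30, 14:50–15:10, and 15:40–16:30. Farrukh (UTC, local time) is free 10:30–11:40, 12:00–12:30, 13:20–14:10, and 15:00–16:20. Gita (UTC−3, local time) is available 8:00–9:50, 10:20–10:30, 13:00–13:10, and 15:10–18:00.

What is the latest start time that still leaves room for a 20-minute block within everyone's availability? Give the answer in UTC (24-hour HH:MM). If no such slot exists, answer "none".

Emeka → UTC: 08:20–09:10, 12:00–12:50, 13:00–15:40.
Oksana → UTC: 05:00–05:20, 07:50–08:30, 10:50–11:10, 11:40–12:30.
Farrukh → UTC: 10:30–11:40, 12:00–12:30, 13:20–14:10, 15:00–16:20.
Gita → UTC: 11:00–12:50, 13:20–13:30, 16:00–16:10, 18:10–21:00.
Emeka ∩ Oksana: 08:20–08:30, 12:00–12:30.
Emeka ∩ Oksana ∩ Farrukh: 12:00–12:30.
Emeka ∩ Oksana ∩ Farrukh ∩ Gita: 12:00–12:30.
Windows ≥ 20 min: 12:00–12:30.
Latest start in the last window 12:00–12:30 is 12:30 − 20 min = 12:10.

12:10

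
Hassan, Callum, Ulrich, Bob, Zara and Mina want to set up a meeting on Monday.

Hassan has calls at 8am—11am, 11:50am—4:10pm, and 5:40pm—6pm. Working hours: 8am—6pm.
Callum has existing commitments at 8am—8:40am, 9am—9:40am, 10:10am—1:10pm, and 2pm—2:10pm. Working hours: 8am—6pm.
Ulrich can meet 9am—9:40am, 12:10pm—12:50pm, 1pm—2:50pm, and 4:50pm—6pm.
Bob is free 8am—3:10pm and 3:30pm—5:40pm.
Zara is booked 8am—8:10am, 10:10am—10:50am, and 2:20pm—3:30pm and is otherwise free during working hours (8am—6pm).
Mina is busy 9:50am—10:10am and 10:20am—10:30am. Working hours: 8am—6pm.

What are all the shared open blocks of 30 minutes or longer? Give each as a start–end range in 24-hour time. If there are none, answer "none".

16:50–17:40

Hassan free within 08:00–18:00: 11:00–11:50, 16:10–17:40.
Callum free within 08:00–18:00: 08:40–09:00, 09:40–10:10, 13:10–14:00, 14:10–18:00.
Zara free within 08:00–18:00: 08:10–10:10, 10:50–14:20, 15:30–18:00.
Mina free within 08:00–18:00: 08:00–09:50, 10:10–10:20, 10:30–18:00.
Hassan ∩ Callum: 16:10–17:40.
Hassan ∩ Callum ∩ Ulrich: 16:50–17:40.
Hassan ∩ Callum ∩ Ulrich ∩ Bob: 16:50–17:40.
Hassan ∩ Callum ∩ Ulrich ∩ Bob ∩ Zara: 16:50–17:40.
Hassan ∩ Callum ∩ Ulrich ∩ Bob ∩ Zara ∩ Mina: 16:50–17:40.
Windows ≥ 30 min: 16:50–17:40.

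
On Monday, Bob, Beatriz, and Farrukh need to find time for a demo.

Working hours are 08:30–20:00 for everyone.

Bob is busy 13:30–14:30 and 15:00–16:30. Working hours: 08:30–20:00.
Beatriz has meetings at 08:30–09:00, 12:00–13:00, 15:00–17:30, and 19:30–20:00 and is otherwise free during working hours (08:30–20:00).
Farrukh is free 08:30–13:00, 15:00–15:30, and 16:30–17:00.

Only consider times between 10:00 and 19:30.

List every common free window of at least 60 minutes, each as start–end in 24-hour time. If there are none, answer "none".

10:00–12:00

Bob free within 08:30–20:00: 08:30–13:30, 14:30–15:00, 16:30–20:00.
Beatriz free within 08:30–20:00: 09:00–12:00, 13:00–15:00, 17:30–19:30.
Bob ∩ Beatriz: 09:00–12:00, 13:00–13:30, 14:30–15:00, 17:30–19:30.
Bob ∩ Beatriz ∩ Farrukh: 09:00–12:00.
Restricted to 10:00–19:30: 10:00–12:00.
Windows ≥ 60 min: 10:00–12:00.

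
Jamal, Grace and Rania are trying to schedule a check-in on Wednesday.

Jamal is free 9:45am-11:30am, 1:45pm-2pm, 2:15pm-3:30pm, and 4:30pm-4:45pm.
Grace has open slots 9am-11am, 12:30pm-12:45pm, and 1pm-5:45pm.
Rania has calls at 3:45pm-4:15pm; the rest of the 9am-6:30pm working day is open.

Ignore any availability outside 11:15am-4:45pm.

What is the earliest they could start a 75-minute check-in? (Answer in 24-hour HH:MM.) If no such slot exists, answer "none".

14:15

Rania free within 09:00–18:30: 09:00–15:45, 16:15–18:30.
Jamal ∩ Grace: 09:45–11:00, 13:45–14:00, 14:15–15:30, 16:30–16:45.
Jamal ∩ Grace ∩ Rania: 09:45–11:00, 13:45–14:00, 14:15–15:30, 16:30–16:45.
Restricted to 11:15–16:45: 13:45–14:00, 14:15–15:30, 16:30–16:45.
Windows ≥ 75 min: 14:15–15:30.
Earliest such window starts at 14:15.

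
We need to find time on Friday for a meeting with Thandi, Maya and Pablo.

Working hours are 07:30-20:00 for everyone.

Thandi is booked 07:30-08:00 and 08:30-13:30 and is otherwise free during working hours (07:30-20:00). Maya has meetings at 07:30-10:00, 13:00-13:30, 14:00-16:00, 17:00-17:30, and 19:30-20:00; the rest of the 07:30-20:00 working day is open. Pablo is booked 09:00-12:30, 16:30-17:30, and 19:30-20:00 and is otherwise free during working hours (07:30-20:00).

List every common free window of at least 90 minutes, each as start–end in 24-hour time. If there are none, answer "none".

Thandi free within 07:30–20:00: 08:00–08:30, 13:30–20:00.
Maya free within 07:30–20:00: 10:00–13:00, 13:30–14:00, 16:00–17:00, 17:30–19:30.
Pablo free within 07:30–20:00: 07:30–09:00, 12:30–16:30, 17:30–19:30.
Thandi ∩ Maya: 13:30–14:00, 16:00–17:00, 17:30–19:30.
Thandi ∩ Maya ∩ Pablo: 13:30–14:00, 16:00–16:30, 17:30–19:30.
Windows ≥ 90 min: 17:30–19:30.

17:30–19:30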